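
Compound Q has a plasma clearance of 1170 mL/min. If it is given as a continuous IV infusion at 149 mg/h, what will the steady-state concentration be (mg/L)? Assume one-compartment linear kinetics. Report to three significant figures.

2.12 mg/L

CL = 1170 mL/min × 60/1000 = 70.20 L/h
Css = rate / CL = 149 / 70.20 = 2.123 mg/L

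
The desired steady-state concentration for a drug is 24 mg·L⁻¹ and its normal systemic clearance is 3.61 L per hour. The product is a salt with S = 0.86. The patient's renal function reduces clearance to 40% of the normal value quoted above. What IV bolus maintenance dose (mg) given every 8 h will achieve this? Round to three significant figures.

Patient clearance = 0.4 × 3.610 = 1.444 L/h
D = CL × Css × τ / S = 1.444 × 24 × 8 / 0.86 = 322.4 mg

322 mg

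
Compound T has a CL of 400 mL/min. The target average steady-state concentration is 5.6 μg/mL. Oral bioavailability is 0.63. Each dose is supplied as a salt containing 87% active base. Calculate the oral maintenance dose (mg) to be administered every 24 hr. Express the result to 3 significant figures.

Convert clearance: 400 mL/min × 60 min/h ÷ 1000 mL/L = 24.00 L/h
At steady state, dose per interval replaces the amount cleared in that interval: F·S·D/τ = CL·Css.
D = CL × Css × τ / F / S = 24.00 × 5.6 × 24 / 0.63 / 0.87 = 5885 mg

5890 mg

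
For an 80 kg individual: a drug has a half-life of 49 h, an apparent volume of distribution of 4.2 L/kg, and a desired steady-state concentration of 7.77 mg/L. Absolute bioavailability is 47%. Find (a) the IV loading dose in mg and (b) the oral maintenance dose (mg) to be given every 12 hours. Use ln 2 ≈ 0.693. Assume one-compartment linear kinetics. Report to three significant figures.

Vd(total) = 80 kg × 4.2 L/kg = 336.0 L
LD = Vd × C = 336.0 × 7.77 = 2611 mg
CL = 0.693 × Vd / t½ = 0.693 × 336.0 / 49 = 4.752 L/h
D = CL × Css × τ / F = 4.752 × 7.77 × 12 / 0.47 = 942.7 mg

(a) 2610 mg; (b) 943 mg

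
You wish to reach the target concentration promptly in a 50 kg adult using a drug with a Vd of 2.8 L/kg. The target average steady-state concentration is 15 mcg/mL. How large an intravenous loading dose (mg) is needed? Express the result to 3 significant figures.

2100 mg

Vd(total) = 50 kg × 2.8 L/kg = 140.0 L
LD = Vd × C = 140.0 × 15.00 = 2100 mg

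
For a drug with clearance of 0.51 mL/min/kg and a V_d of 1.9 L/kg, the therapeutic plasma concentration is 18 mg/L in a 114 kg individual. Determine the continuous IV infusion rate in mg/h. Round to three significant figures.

CL = 0.51 mL/min/kg × 114 kg = 58.14 mL/min = 58.14 × 60/1000 = 3.488 L/h
Maintenance depends on clearance, not Vd — rate in must match rate out.
R₀ = 3.488 × 18 = 62.78 mg/h

62.8 mg/h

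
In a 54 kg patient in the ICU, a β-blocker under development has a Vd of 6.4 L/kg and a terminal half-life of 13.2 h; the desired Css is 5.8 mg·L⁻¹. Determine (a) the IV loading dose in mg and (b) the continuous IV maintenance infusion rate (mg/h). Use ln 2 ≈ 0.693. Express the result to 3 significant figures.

(a) 2000 mg; (b) 105 mg/h

Vd(total) = 54 kg × 6.4 L/kg = 345.6 L
LD = Vd × C = 345.6 × 5.8 = 2004 mg
CL = 0.693 × Vd / t½ = 0.693 × 345.6 / 13.2 = 18.14 L/h
Infusion rate = CL × Css = 18.14 × 5.8 = 105.2 mg/h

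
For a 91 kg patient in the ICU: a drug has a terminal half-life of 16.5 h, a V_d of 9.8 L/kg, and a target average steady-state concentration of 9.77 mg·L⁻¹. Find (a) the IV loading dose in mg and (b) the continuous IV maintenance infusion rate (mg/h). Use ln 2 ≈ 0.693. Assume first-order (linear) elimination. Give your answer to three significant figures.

(a) 8710 mg; (b) 366 mg/h

Vd = 9.8 L/kg × 91 kg = 891.8 L
LD = Vd × C = 891.8 × 9.77 = 8713 mg
CL = 0.693 × Vd / t½ = 0.693 × 891.8 / 16.5 = 37.46 L/h
Infusion rate = CL × Css = 37.46 × 9.77 = 366.0 mg/h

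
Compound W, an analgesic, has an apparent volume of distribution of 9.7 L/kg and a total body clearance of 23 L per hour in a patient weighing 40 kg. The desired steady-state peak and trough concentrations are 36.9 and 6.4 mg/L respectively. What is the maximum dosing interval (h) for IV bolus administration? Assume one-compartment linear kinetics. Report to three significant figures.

Vd(total) = 40 kg × 9.7 L/kg = 388.0 L
k = CL / Vd = 23.00 / 388.0 = 0.05928 h⁻¹
Between IV bolus doses, concentration decays as C = C₀·e^(−kτ), so C_peak/C_trough = e^(kτ).
τ_max = ln(C_peak/C_trough) / k = ln(36.9/6.4) / 0.05928 = 1.752 / 0.05928 = 29.55 h

29.6 h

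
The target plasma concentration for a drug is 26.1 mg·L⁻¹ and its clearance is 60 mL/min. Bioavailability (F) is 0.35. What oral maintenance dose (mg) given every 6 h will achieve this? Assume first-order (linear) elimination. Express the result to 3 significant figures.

CL = 60 mL/min = 60 × 0.06 = 3.600 L/h
At steady state, dose per interval replaces the amount cleared in that interval: F·D/τ = CL·Css.
D = CL × Css × τ / F = 3.600 × 26.1 × 6 / 0.35 = 1611 mg

1610 mg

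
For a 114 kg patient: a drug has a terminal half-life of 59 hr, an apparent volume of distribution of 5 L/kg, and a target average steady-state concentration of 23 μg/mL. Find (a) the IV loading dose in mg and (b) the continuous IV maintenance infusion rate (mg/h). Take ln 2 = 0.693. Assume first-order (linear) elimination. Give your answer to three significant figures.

(a) 13100 mg; (b) 154 mg/h

Total Vd = 5 × 114 = 570.0 L
LD = Vd × C = 570.0 × 23 = 13110 mg
CL = 0.693 × Vd / t½ = 0.693 × 570.0 / 59 = 6.695 L/h
Infusion rate = CL × Css = 6.695 × 23 = 154.0 mg/h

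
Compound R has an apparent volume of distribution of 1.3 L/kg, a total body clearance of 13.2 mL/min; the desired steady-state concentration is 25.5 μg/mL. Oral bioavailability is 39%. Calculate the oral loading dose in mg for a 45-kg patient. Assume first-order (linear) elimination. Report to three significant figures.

3830 mg

Vd(total) = 45 kg × 1.3 L/kg = 58.50 L
LD = Vd × C / F = 58.50 × 25.50 / 0.39 = 3825 mg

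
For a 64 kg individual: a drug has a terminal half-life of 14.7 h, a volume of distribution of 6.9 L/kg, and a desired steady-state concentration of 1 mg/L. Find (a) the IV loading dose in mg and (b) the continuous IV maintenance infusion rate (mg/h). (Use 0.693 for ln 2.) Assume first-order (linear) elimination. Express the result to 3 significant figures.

(a) 442 mg; (b) 20.8 mg/h

Total Vd = 6.9 × 64 = 441.6 L
LD = Vd × C = 441.6 × 1 = 441.6 mg
CL = 0.693 × Vd / t½ = 0.693 × 441.6 / 14.7 = 20.82 L/h
Infusion rate = CL × Css = 20.82 × 1 = 20.82 mg/h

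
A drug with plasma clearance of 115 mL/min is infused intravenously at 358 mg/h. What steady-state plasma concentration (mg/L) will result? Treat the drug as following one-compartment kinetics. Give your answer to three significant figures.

51.9 mg/L

CL = 115 mL/min = 115 × 0.06 = 6.900 L/h
Css = rate / CL = 358 / 6.900 = 51.88 mg/L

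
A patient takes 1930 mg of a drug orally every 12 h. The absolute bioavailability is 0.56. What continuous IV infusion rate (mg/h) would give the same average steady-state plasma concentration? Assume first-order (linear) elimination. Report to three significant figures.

Equivalent systemic input: infusion rate = F·D/τ.
Rate = 0.56 × 1930 / 12 = 90.07 mg/h

90.1 mg/h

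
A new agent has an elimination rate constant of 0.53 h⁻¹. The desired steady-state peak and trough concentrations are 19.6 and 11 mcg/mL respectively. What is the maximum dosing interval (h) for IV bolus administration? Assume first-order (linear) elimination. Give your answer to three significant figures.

1.09 h

Between IV bolus doses, concentration decays as C = C₀·e^(−kτ), so C_peak/C_trough = e^(kτ).
τ_max = ln(C_peak/C_trough) / k = ln(19.6/11) / 0.5300 = 0.5776 / 0.5300 = 1.090 h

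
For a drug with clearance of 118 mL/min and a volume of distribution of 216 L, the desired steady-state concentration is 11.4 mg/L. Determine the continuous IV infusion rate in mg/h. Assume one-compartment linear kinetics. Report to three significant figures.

80.7 mg/h

CL = 118 mL/min × 60/1000 = 7.080 L/h
Infusion rate = CL · Css = 7.080 L/h × 11.4 mg/L = 80.71 mg/h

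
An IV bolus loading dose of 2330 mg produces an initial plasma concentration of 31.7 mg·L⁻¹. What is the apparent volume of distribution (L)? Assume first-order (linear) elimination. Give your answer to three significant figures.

73.5 L

Immediately after an IV bolus, C₀ = Dose / Vd, so Vd = Dose / C₀.
Vd = 2330 / 31.7 = 73.50 L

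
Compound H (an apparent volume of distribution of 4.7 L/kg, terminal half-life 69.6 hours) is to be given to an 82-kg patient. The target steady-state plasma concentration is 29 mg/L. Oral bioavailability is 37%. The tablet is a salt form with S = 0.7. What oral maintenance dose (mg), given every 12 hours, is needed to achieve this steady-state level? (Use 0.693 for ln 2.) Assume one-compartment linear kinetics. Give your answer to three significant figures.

Vd = 4.7 L/kg × 82 kg = 385.4 L
k = 0.693/69.6 = 0.009957 h⁻¹, so CL = k·Vd = 0.009957 × 385.4 = 3.837 L/h
D = CL × Css × τ / F / S = 3.837 × 29 × 12 / 0.37 / 0.7 = 5156 mg

5160 mg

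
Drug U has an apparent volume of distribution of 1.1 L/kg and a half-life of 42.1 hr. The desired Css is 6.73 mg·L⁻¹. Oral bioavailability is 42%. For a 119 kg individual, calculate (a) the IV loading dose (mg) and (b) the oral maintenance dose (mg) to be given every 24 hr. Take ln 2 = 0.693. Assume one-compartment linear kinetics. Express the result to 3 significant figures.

Vd(total) = 119 kg × 1.1 L/kg = 130.9 L
LD = Vd × C = 130.9 × 6.73 = 881.0 mg
CL = 0.693 × Vd / t½ = 0.693 × 130.9 / 42.1 = 2.155 L/h
D = CL × Css × τ / F = 2.155 × 6.73 × 24 / 0.42 = 828.8 mg

(a) 881 mg; (b) 829 mg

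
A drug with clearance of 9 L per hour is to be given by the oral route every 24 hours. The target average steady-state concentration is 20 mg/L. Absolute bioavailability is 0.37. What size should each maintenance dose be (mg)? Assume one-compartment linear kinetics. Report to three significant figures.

11700 mg

At steady state, dose per interval replaces the amount cleared in that interval: F·D/τ = CL·Css.
D = CL × Css × τ / F = 9.000 × 20 × 24 / 0.37 = 11680 mg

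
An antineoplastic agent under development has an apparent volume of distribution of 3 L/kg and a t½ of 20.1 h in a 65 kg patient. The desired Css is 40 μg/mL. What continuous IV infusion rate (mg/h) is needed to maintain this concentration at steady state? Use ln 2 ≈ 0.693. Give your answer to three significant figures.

269 mg/h

Total Vd = 3 × 65 = 195.0 L
k = 0.693/20.1 = 0.03448 h⁻¹, so CL = k·Vd = 0.03448 × 195.0 = 6.724 L/h
Infusion rate = CL × Css = 6.724 × 40 = 269.0 mg/h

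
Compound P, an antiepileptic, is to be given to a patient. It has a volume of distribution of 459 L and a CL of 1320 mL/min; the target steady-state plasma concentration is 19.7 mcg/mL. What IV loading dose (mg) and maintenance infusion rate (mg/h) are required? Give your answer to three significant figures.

(a) 9040 mg; (b) 1560 mg/h

Loading dose = Vd × C = 459.0 × 19.7 = 9042 mg
Convert clearance: 1320 mL/min × 60 min/h ÷ 1000 mL/L = 79.20 L/h
Maintenance infusion rate = CL × Css = 79.20 × 19.7 = 1560 mg/h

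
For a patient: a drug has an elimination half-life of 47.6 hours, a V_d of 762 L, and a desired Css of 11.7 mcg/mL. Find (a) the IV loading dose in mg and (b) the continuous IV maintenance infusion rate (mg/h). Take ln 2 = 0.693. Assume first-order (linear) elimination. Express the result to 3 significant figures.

LD = Vd × C = 762.0 × 11.7 = 8915 mg
CL = 0.693 × Vd / t½ = 0.693 × 762.0 / 47.6 = 11.09 L/h
Infusion rate = CL × Css = 11.09 × 11.7 = 129.8 mg/h

(a) 8920 mg; (b) 130 mg/h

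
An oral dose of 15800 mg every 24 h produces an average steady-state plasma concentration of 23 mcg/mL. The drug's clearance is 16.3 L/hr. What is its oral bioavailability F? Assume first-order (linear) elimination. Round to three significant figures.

0.569

F·D/τ = CL·Css at steady state → F = CL·Css·τ / D.
F = 16.3 × 23 × 24 / 15800 = 0.569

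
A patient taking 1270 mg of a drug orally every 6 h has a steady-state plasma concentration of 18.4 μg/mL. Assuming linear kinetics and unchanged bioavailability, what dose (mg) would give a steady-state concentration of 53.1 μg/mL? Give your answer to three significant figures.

With linear kinetics, Css is proportional to dose rate (D/τ) at fixed clearance.
D₂ = D₁ × (Css,target / Css,current) = 1270 × 53.1/18.4 = 3665 mg

3670 mg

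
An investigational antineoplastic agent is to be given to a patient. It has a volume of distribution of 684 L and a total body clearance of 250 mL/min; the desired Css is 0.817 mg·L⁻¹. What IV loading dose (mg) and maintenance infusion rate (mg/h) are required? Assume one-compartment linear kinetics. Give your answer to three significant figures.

(a) 559 mg; (b) 12.3 mg/h

Loading: fill Vd to C_target → 684.0 L × 0.817 mg/L = 558.8 mg
CL = 250 mL/min = 250 × 0.06 = 15.00 L/h
Infusion rate = 15.00 L/h × 0.817 mg/L = 12.26 mg/h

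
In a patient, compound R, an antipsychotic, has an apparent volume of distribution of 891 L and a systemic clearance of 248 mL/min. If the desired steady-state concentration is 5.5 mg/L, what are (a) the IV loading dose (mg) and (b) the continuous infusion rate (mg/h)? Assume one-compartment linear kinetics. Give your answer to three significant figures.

LD = Vd · C_target = 891.0 × 5.5 = 4901 mg
CL = 248 mL/min × 60/1000 = 14.88 L/h
Maintenance infusion rate = CL × Css = 14.88 × 5.5 = 81.84 mg/h

(a) 4900 mg; (b) 81.8 mg/h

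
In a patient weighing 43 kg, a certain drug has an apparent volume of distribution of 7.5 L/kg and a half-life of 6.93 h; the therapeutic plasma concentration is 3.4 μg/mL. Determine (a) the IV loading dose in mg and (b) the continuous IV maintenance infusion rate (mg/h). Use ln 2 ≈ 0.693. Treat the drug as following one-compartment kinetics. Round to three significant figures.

(a) 1100 mg; (b) 110 mg/h

Vd(total) = 43 kg × 7.5 L/kg = 322.5 L
LD = Vd × C = 322.5 × 3.4 = 1097 mg
CL = 0.693 × Vd / t½ = 0.693 × 322.5 / 6.93 = 32.25 L/h
Infusion rate = CL × Css = 32.25 × 3.4 = 109.7 mg/h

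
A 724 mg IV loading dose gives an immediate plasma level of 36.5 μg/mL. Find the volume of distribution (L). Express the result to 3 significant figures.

Immediately after an IV bolus, C₀ = Dose / Vd, so Vd = Dose / C₀.
Vd = 724 / 36.5 = 19.84 L

19.8 L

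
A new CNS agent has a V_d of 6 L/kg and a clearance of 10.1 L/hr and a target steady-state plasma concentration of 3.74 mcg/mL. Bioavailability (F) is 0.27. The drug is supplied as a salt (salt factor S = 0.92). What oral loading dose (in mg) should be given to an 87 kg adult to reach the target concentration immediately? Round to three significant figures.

7860 mg

Total Vd = 6 × 87 = 522.0 L
LD = Vd × C / F / S = 522.0 × 3.740 / 0.27 / 0.92 = 7859 mg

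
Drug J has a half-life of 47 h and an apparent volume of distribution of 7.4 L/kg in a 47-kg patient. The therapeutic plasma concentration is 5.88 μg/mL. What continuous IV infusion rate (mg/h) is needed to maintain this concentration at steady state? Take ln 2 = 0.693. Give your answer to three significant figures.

30.2 mg/h

Vd = 7.4 L/kg × 47 kg = 347.8 L
CL = ln 2 · Vd / t½ = 0.693 × 347.8 / 47 = 5.128 L/h
Infusion rate = CL × Css = 5.128 × 5.88 = 30.15 mg/h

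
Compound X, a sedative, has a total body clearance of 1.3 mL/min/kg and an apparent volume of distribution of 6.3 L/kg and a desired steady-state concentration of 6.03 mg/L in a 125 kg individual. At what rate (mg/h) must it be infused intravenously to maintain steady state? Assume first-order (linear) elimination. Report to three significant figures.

58.8 mg/h

CL = 1.3 mL/min/kg × 125 kg = 162.5 mL/min = 162.5 × 60/1000 = 9.750 L/h
Rate = CL × Css = 9.750 × 6.03 = 58.79 mg/h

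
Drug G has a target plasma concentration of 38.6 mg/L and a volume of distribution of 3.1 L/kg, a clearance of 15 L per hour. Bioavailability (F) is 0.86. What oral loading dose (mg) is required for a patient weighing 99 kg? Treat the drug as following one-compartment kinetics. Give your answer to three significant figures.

Total Vd = 3.1 × 99 = 306.9 L
Loading dose depends on Vd (not clearance): it fills the distribution volume.
LD = Vd × C / F = 306.9 × 38.60 / 0.86 = 13770 mg

13800 mg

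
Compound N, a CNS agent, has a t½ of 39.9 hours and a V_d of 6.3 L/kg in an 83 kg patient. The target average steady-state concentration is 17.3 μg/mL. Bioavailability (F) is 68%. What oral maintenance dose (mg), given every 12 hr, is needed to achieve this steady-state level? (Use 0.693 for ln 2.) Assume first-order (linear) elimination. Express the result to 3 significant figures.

Vd(total) = 83 kg × 6.3 L/kg = 522.9 L
CL = ln 2 · Vd / t½ = 0.693 × 522.9 / 39.9 = 9.082 L/h
D = CL × Css × τ / F = 9.082 × 17.3 × 12 / 0.68 = 2773 mg

2770 mg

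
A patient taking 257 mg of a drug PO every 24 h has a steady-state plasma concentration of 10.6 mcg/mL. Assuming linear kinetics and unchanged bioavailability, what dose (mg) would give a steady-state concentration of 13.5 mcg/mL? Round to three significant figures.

With linear kinetics, Css is proportional to dose rate (D/τ) at fixed clearance.
D₂ = D₁ × (Css,target / Css,current) = 257 × 13.5/10.6 = 327.3 mg

327 mg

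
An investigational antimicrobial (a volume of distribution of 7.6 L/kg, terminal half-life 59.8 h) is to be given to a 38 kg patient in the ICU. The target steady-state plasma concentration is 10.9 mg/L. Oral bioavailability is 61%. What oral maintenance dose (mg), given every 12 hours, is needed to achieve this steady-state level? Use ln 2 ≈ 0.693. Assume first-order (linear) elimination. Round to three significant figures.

718 mg

Total Vd = 7.6 × 38 = 288.8 L
CL = ln 2 · Vd / t½ = 0.693 × 288.8 / 59.8 = 3.347 L/h
D = CL × Css × τ / F = 3.347 × 10.9 × 12 / 0.61 = 717.7 mg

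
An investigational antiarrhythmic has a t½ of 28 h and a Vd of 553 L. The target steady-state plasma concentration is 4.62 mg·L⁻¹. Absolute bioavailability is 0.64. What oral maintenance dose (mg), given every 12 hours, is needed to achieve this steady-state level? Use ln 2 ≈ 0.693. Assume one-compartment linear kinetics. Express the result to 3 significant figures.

1190 mg

CL = 0.693 × Vd / t½ = 0.693 × 553.0 / 28 = 13.69 L/h
D = CL × Css × τ / F = 13.69 × 4.62 × 12 / 0.64 = 1186 mg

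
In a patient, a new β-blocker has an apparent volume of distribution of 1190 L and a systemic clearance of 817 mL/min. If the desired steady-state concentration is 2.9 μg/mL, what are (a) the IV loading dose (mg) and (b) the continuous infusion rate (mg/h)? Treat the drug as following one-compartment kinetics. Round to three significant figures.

LD = Vd · C_target = 1190 × 2.9 = 3451 mg
CL = 817 mL/min = 817 × 0.06 = 49.02 L/h
Infusion rate = 49.02 L/h × 2.9 mg/L = 142.2 mg/h

(a) 3450 mg; (b) 142 mg/h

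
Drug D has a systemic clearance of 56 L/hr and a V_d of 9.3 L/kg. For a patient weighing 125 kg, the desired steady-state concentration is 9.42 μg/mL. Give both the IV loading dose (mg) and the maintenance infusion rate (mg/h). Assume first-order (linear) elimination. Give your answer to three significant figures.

Vd(total) = 125 kg × 9.3 L/kg = 1163 L
Loading dose = Vd × C = 1163 × 9.42 = 10960 mg
Maintenance infusion rate = CL × Css = 56.00 × 9.42 = 527.5 mg/h

(a) 11000 mg; (b) 528 mg/h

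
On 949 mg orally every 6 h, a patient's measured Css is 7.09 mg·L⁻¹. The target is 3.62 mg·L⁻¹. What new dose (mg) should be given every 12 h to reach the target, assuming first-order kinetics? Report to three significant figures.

969 mg

For first-order elimination, Css ∝ F·D/(CL·τ); F and CL are unchanged, so Css ∝ D/τ.
D₂ = D₁ × (Css,target / Css,current) × (τ₂/τ₁) = 949 × (3.62/7.09) × (12/6) = 969.1 mg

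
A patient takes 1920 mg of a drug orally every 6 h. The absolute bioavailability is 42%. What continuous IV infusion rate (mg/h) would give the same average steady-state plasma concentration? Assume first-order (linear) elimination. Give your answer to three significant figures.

Equivalent systemic input: infusion rate = F·D/τ.
Rate = 0.42 × 1920 / 6 = 134.4 mg/h

134 mg/h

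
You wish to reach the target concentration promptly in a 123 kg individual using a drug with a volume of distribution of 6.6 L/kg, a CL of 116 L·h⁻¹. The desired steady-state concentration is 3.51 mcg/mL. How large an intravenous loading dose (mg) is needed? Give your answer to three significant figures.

2850 mg

Total Vd = 6.6 × 123 = 811.8 L
LD is governed by Vd — clearance does not enter the loading-dose calculation.
LD = Vd × C = 811.8 × 3.510 = 2849 mg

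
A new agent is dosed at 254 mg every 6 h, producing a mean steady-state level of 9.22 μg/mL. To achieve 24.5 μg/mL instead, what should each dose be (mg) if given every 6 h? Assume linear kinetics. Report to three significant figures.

For first-order elimination, Css ∝ F·D/(CL·τ); F and CL are unchanged, so Css ∝ D/τ.
D₂ = D₁ × (Css,target / Css,current) = 254 × 24.5/9.22 = 674.9 mg

675 mg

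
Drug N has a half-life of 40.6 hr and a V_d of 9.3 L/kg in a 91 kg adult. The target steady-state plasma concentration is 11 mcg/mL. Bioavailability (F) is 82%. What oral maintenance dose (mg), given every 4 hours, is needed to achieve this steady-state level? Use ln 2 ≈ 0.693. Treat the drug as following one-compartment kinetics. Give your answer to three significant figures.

Total Vd = 9.3 × 91 = 846.3 L
CL = ln 2 · Vd / t½ = 0.693 × 846.3 / 40.6 = 14.45 L/h
D = CL × Css × τ / F = 14.45 × 11 × 4 / 0.82 = 775.4 mg

775 mg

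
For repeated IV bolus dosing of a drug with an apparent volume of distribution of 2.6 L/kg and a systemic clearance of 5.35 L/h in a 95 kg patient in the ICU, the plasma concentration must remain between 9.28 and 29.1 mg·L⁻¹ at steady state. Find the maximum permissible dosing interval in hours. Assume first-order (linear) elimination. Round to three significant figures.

Vd(total) = 95 kg × 2.6 L/kg = 247.0 L
k = CL / Vd = 5.350 / 247.0 = 0.02166 h⁻¹
Between IV bolus doses, concentration decays as C = C₀·e^(−kτ), so C_peak/C_trough = e^(kτ).
τ_max = ln(C_peak/C_trough) / k = ln(29.1/9.28) / 0.02166 = 1.143 / 0.02166 = 52.77 h

52.8 h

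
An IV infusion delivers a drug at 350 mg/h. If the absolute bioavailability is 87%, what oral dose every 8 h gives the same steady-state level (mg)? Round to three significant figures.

3220 mg

To maintain the same Css, the systemic dosing rate must be unchanged: F·D/τ = infusion rate.
D = rate × τ / F = 350 × 8 / 0.87 = 3218 mg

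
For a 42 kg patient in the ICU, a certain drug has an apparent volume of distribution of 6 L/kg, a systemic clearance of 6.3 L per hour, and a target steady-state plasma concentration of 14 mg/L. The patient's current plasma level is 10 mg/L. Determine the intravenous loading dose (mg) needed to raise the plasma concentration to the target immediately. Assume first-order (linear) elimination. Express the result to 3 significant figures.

Vd = 6 L/kg × 42 kg = 252.0 L
LD is governed by Vd — clearance does not enter the loading-dose calculation.
Concentration deficit ΔC = 14 − 10 = 4.000 mg/L
LD = Vd × ΔC = 252.0 × 4.000 = 1008 mg

1010 mg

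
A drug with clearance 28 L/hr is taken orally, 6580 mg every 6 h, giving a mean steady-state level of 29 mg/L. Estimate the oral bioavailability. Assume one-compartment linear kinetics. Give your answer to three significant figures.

F·D/τ = CL·Css at steady state → F = CL·Css·τ / D.
F = 28 × 29 × 6 / 6580 = 0.740

0.740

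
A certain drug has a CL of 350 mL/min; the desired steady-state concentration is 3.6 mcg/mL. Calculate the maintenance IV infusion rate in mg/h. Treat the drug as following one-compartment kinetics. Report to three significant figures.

75.6 mg/h

CL = 350 mL/min = 350 × 0.06 = 21.00 L/h
R₀ = 21.00 × 3.6 = 75.60 mg/h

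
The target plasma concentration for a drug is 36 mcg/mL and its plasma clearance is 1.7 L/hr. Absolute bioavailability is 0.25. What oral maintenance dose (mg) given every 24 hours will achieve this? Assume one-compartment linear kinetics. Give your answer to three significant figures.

5880 mg

At steady state, dose per interval replaces the amount cleared in that interval: F·D/τ = CL·Css.
D = CL × Css × τ / F = 1.700 × 36 × 24 / 0.25 = 5875 mg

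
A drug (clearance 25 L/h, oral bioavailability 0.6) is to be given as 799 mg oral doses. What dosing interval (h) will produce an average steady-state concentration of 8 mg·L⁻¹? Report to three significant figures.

F·D/τ = CL·Css → τ = F·D / (CL·Css).
τ = 0.6 × 799 / (25 × 8) = 2.397 h

2.40 h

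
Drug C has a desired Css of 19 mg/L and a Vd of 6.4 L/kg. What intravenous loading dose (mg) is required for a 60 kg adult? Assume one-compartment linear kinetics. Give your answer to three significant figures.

7300 mg

Vd = 6.4 L/kg × 60 kg = 384.0 L
LD = Vd × C = 384.0 × 19.00 = 7296 mg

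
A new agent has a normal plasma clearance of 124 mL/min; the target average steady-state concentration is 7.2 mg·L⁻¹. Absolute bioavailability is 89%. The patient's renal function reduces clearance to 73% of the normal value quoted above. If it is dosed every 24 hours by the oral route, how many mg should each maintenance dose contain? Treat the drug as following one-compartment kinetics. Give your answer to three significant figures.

CL = 124 mL/min × 60/1000 = 7.440 L/h
Patient clearance = 0.73 × 7.440 = 5.431 L/h
At steady state, dose per interval replaces the amount cleared in that interval: F·D/τ = CL·Css.
D = CL × Css × τ / F = 5.431 × 7.2 × 24 / 0.89 = 1054 mg

1050 mg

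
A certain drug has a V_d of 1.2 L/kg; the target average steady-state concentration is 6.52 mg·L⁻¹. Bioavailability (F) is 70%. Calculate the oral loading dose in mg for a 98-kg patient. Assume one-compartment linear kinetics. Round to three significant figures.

Vd(total) = 98 kg × 1.2 L/kg = 117.6 L
LD = Vd × C / F = 117.6 × 6.520 / 0.7 = 1095 mg

1100 mg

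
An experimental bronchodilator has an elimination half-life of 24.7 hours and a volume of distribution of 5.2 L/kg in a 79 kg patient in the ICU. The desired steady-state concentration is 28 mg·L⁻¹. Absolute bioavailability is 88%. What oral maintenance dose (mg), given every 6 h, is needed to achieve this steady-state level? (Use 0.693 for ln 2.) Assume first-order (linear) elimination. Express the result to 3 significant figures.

Vd = 5.2 L/kg × 79 kg = 410.8 L
CL = ln 2 · Vd / t½ = 0.693 × 410.8 / 24.7 = 11.53 L/h
D = CL × Css × τ / F = 11.53 × 28 × 6 / 0.88 = 2201 mg

2200 mg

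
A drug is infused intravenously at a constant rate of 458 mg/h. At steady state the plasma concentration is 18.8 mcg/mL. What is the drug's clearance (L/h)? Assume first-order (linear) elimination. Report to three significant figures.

At steady state, infusion rate = CL × Css, so CL = rate / Css.
CL = 458 / 18.8 = 24.36 L/h

24.4 L/h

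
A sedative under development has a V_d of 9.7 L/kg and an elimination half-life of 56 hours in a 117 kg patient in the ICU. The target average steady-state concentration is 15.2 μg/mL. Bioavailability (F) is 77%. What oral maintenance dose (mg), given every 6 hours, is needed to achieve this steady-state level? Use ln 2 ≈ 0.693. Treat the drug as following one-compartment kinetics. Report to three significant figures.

1660 mg

Vd(total) = 117 kg × 9.7 L/kg = 1135 L
CL = 0.693 × Vd / t½ = 0.693 × 1135 / 56 = 14.05 L/h
D = CL × Css × τ / F = 14.05 × 15.2 × 6 / 0.77 = 1664 mg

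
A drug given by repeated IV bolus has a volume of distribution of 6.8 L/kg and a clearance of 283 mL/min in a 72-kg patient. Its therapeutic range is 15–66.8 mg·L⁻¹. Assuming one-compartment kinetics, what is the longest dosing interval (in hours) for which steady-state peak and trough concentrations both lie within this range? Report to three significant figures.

43.1 h

Vd = 6.8 L/kg × 72 kg = 489.6 L
CL = 283 mL/min × 60/1000 = 16.98 L/h
k = CL / Vd = 16.98 / 489.6 = 0.03468 h⁻¹
Between IV bolus doses, concentration decays as C = C₀·e^(−kτ), so C_peak/C_trough = e^(kτ).
τ_max = ln(C_peak/C_trough) / k = ln(66.8/15) / 0.03468 = 1.494 / 0.03468 = 43.08 h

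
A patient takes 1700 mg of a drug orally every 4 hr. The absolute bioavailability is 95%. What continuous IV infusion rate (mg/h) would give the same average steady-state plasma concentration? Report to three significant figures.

Equivalent systemic input: infusion rate = F·D/τ.
Rate = 0.95 × 1700 / 4 = 403.8 mg/h

404 mg/h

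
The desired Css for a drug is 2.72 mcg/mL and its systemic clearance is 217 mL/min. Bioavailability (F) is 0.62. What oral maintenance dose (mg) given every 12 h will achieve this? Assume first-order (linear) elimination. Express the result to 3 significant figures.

CL = 217 mL/min × 60/1000 = 13.02 L/h
D = CL × Css × τ / F = 13.02 × 2.72 × 12 / 0.62 = 685.4 mg

685 mg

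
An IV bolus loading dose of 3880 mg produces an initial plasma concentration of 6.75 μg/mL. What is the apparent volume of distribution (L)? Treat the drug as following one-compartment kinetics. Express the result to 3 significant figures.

Immediately after an IV bolus, C₀ = Dose / Vd, so Vd = Dose / C₀.
Vd = 3880 / 6.75 = 574.8 L

575 L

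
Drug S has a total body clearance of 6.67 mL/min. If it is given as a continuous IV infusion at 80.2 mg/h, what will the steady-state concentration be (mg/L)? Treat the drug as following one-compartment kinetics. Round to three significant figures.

200 mg/L

Convert clearance: 6.67 mL/min × 60 min/h ÷ 1000 mL/L = 0.4002 L/h
Css = rate / CL = 80.2 / 0.4002 = 200.4 mg/L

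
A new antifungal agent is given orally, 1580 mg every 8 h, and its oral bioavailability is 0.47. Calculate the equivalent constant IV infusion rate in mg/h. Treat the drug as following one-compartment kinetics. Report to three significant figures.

Equivalent systemic input: infusion rate = F·D/τ.
Rate = 0.47 × 1580 / 8 = 92.83 mg/h

92.8 mg/h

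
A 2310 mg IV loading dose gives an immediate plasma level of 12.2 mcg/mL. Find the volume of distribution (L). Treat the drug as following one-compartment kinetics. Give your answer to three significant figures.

Immediately after an IV bolus, C₀ = Dose / Vd, so Vd = Dose / C₀.
Vd = 2310 / 12.2 = 189.3 L

189 L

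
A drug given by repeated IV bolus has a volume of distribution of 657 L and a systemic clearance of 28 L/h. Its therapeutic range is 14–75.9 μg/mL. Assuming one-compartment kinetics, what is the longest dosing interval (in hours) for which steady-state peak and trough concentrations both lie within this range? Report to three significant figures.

39.7 h

k = CL / Vd = 28.00 / 657.0 = 0.04262 h⁻¹
Between IV bolus doses, concentration decays as C = C₀·e^(−kτ), so C_peak/C_trough = e^(kτ).
τ_max = ln(C_peak/C_trough) / k = ln(75.9/14) / 0.04262 = 1.690 / 0.04262 = 39.65 h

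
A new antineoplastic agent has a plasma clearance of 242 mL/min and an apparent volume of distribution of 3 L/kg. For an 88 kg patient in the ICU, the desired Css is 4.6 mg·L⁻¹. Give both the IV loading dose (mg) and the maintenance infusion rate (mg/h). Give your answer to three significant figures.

Total Vd = 3 × 88 = 264.0 L
LD = Vd · C_target = 264.0 × 4.6 = 1214 mg
CL = 242 mL/min × 60/1000 = 14.52 L/h
Maintenance: replace elimination → rate = CL × Css = 14.52 × 4.6 = 66.79 mg/h

(a) 1210 mg; (b) 66.8 mg/h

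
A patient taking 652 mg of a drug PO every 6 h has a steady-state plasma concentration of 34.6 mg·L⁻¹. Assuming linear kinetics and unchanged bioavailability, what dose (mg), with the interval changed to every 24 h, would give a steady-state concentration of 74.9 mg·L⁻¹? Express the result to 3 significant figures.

With linear kinetics, Css is proportional to dose rate (D/τ) at fixed clearance.
D₂ = D₁ × (Css,target / Css,current) × (τ₂/τ₁) = 652 × (74.9/34.6) × (24/6) = 5646 mg

5650 mg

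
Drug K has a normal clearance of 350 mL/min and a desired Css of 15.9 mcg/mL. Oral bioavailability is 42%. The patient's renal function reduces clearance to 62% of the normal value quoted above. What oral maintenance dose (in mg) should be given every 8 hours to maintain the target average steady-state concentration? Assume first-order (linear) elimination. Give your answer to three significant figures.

3940 mg

Convert clearance: 350 mL/min × 60 min/h ÷ 1000 mL/L = 21.00 L/h
Patient clearance = 0.62 × 21.00 = 13.02 L/h
D = CL × Css × τ / F = 13.02 × 15.9 × 8 / 0.42 = 3943 mg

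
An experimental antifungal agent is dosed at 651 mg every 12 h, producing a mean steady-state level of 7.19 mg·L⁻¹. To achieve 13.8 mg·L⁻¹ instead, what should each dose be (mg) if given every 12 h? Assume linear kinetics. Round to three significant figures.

With linear kinetics, Css is proportional to dose rate (D/τ) at fixed clearance.
D₂ = D₁ × (Css,target / Css,current) = 651 × 13.8/7.19 = 1249 mg

1250 mg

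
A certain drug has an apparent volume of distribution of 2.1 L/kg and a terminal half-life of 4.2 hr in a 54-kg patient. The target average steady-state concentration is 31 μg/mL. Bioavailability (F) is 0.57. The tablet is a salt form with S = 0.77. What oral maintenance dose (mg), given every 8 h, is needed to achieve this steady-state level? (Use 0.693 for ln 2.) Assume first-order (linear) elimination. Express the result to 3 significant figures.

10600 mg

Total Vd = 2.1 × 54 = 113.4 L
CL = ln 2 · Vd / t½ = 0.693 × 113.4 / 4.2 = 18.71 L/h
D = CL × Css × τ / F / S = 18.71 × 31 × 8 / 0.57 / 0.77 = 10570 mg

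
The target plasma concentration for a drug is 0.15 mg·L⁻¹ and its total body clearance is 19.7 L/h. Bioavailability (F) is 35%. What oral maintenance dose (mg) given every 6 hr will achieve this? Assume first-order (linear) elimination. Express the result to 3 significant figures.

D = CL × Css × τ / F = 19.70 × 0.15 × 6 / 0.35 = 50.66 mg

50.7 mg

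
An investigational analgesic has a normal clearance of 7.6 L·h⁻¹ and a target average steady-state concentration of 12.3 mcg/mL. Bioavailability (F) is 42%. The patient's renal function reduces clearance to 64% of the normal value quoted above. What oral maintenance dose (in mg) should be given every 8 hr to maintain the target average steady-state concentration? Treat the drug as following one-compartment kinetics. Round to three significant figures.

1140 mg

Patient clearance = 0.64 × 7.600 = 4.864 L/h
D = CL × Css × τ / F = 4.864 × 12.3 × 8 / 0.42 = 1140 mg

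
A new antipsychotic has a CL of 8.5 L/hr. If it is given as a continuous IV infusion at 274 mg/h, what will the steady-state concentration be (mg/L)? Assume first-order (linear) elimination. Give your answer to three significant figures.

32.2 mg/L

Css = rate / CL = 274 / 8.500 = 32.24 mg/L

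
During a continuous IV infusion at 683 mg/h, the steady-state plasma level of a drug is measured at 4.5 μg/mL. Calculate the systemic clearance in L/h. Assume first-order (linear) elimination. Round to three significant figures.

At steady state, infusion rate = CL × Css, so CL = rate / Css.
CL = 683 / 4.5 = 151.8 L/h

152 L/h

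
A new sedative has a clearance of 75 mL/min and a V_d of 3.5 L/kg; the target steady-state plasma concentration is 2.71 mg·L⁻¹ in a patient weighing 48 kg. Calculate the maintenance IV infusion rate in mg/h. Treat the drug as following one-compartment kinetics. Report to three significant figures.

Convert clearance: 75 mL/min × 60 min/h ÷ 1000 mL/L = 4.500 L/h
Rate = CL × Css = 4.500 × 2.71 = 12.20 mg/h

12.2 mg/h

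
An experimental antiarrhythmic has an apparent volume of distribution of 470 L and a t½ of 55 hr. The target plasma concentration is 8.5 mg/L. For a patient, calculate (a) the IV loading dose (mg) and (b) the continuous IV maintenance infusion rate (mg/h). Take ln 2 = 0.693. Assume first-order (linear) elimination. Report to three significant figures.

(a) 4000 mg; (b) 50.3 mg/h

LD = Vd × C = 470.0 × 8.5 = 3995 mg
CL = 0.693 × Vd / t½ = 0.693 × 470.0 / 55 = 5.922 L/h
Infusion rate = CL × Css = 5.922 × 8.5 = 50.34 mg/h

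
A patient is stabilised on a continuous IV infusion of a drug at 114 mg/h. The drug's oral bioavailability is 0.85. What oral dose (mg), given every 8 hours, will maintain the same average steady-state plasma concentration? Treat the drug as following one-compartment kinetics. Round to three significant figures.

1070 mg

To maintain the same Css, the systemic dosing rate must be unchanged: F·D/τ = infusion rate.
D = rate × τ / F = 114 × 8 / 0.85 = 1073 mg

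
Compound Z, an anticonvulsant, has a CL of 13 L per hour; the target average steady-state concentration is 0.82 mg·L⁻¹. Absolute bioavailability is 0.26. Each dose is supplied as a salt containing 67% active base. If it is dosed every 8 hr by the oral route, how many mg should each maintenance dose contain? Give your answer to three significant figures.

D = CL × Css × τ / F / S = 13.00 × 0.82 × 8 / 0.26 / 0.67 = 489.6 mg

490 mg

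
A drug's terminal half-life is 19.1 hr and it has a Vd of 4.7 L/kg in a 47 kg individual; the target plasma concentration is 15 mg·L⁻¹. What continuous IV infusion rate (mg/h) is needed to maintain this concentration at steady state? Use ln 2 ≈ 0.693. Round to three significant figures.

120 mg/h

Total Vd = 4.7 × 47 = 220.9 L
CL = 0.693 × Vd / t½ = 0.693 × 220.9 / 19.1 = 8.015 L/h
Infusion rate = CL × Css = 8.015 × 15 = 120.2 mg/h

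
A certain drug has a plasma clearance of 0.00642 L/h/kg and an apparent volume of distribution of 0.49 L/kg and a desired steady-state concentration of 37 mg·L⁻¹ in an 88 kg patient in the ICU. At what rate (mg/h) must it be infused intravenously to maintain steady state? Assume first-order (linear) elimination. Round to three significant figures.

CL = 0.00642 L/h/kg × 88 kg = 0.5650 L/h
Vd does not affect the maintenance rate; only clearance governs steady-state input.
R₀ = 0.5650 × 37 = 20.91 mg/h

20.9 mg/h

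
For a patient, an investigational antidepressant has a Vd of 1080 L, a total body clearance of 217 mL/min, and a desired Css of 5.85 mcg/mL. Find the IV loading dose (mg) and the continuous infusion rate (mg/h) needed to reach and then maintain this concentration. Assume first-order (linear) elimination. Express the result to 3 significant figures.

LD = Vd · C_target = 1080 × 5.85 = 6318 mg
CL = 217 mL/min = 217 × 0.06 = 13.02 L/h
Maintenance: replace elimination → rate = CL × Css = 13.02 × 5.85 = 76.17 mg/h

(a) 6320 mg; (b) 76.2 mg/h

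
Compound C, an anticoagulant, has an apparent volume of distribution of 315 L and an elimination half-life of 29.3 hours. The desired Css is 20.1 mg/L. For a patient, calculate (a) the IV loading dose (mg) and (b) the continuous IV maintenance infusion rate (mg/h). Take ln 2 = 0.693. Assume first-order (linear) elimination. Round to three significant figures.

(a) 6330 mg; (b) 150 mg/h

LD = Vd × C = 315.0 × 20.1 = 6332 mg
CL = 0.693 × Vd / t½ = 0.693 × 315.0 / 29.3 = 7.450 L/h
Infusion rate = CL × Css = 7.450 × 20.1 = 149.7 mg/h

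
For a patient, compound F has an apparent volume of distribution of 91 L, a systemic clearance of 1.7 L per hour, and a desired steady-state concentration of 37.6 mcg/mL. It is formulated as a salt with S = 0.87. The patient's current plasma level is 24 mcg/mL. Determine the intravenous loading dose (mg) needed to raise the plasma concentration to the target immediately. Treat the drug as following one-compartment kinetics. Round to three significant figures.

1420 mg

Concentration deficit ΔC = 37.6 − 24 = 13.60 mg/L
LD = Vd × ΔC / S = 91.00 × 13.60 / 0.87 = 1423 mg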